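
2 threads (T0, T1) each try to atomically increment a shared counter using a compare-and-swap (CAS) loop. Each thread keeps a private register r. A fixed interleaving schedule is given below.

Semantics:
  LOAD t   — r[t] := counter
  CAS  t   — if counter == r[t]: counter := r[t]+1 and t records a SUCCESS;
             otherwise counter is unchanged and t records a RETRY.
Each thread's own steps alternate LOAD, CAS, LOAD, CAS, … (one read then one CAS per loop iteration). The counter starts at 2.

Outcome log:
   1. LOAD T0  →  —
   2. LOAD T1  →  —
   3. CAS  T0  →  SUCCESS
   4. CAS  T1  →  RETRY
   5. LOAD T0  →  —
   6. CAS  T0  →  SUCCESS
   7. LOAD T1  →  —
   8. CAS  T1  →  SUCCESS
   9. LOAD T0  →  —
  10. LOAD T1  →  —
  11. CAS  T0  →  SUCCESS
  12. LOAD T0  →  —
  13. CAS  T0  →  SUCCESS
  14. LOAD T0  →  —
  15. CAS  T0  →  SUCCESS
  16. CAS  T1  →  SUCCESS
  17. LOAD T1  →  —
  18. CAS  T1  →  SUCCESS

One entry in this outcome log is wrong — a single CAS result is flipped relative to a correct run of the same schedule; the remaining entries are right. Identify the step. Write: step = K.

Re-executing:
step 1: T0 LOAD ⇒ load; ctr=2 reg=2
step 2: T1 LOAD ⇒ load; ctr=2 reg=2
step 3: T0 CAS ⇒ ok; ctr=3 reg=2
step 4: T1 CAS ⇒ retry; ctr=3 reg=2
step 5: T0 LOAD ⇒ load; ctr=3 reg=3
step 6: T0 CAS ⇒ ok; ctr=4 reg=3
step 7: T1 LOAD ⇒ load; ctr=4 reg=4
step 8: T1 CAS ⇒ ok; ctr=5 reg=4
step 9: T0 LOAD ⇒ load; ctr=5 reg=5
step 10: T1 LOAD ⇒ load; ctr=5 reg=5
step 11: T0 CAS ⇒ ok; ctr=6 reg=5
step 12: T0 LOAD ⇒ load; ctr=6 reg=6
step 13: T0 CAS ⇒ ok; ctr=7 reg=6
step 14: T0 LOAD ⇒ load; ctr=7 reg=7
step 15: T0 CAS ⇒ ok; ctr=8 reg=7
step 16: T1 CAS ⇒ retry; ctr=8 reg=5
step 17: T1 LOAD ⇒ load; ctr=8 reg=8
step 18: T1 CAS ⇒ ok; ctr=9 reg=8
Log disagrees first at step 16.

step = 16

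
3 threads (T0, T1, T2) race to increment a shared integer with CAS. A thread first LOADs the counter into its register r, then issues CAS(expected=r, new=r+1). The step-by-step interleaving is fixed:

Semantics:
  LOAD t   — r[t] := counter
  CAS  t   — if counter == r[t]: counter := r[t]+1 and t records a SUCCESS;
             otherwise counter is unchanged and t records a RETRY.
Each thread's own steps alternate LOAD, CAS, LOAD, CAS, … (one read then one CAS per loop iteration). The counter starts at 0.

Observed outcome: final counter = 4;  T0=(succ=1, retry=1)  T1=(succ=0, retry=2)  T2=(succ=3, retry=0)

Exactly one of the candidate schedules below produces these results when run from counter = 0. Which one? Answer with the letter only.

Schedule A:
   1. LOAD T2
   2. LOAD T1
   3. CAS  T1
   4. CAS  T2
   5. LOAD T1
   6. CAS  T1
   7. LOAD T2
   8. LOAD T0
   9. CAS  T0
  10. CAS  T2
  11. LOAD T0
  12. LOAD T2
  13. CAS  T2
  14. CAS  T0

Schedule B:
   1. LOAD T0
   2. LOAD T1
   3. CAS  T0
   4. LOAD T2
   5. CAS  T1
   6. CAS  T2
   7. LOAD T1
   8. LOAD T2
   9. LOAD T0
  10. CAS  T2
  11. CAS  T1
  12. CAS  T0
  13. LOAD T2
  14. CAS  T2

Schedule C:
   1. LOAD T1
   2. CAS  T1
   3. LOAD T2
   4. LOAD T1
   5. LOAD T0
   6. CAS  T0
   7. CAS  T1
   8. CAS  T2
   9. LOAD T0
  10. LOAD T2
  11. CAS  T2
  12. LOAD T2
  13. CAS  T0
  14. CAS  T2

Simulating candidate B:
[1] T0.load  rd  (counter 0, T0.r 0)
[2] T1.load  rd  (counter 0, T1.r 0)
[3] T0.cas  hit  (counter 1, T0.r 0)
[4] T2.load  rd  (counter 1, T2.r 1)
[5] T1.cas  miss  (counter 1, T1.r 0)
[6] T2.cas  hit  (counter 2, T2.r 1)
[7] T1.load  rd  (counter 2, T1.r 2)
[8] T2.load  rd  (counter 2, T2.r 2)
[9] T0.load  rd  (counter 2, T0.r 2)
[10] T2.cas  hit  (counter 3, T2.r 2)
[11] T1.cas  miss  (counter 3, T1.r 2)
[12] T0.cas  miss  (counter 3, T0.r 2)
[13] T2.load  rd  (counter 3, T2.r 3)
[14] T2.cas  hit  (counter 4, T2.r 3)

B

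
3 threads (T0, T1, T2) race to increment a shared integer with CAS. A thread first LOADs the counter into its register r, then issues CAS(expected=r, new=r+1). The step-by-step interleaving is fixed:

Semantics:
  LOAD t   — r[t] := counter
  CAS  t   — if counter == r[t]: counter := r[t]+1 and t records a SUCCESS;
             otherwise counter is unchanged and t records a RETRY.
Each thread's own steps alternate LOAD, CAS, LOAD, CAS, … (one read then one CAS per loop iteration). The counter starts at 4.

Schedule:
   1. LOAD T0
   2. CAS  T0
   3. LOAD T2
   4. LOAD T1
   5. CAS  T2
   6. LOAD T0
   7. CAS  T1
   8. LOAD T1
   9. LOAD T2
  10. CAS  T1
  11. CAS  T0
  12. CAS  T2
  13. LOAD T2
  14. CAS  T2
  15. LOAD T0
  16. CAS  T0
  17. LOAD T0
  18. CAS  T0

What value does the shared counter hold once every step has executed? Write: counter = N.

   1) LOAD T0:  M=4  r_T0=4
   2) CAS  T0:  M=5  r_T0=4 ✓
   3) LOAD T2:  M=5  r_T2=5
   4) LOAD T1:  M=5  r_T1=5
   5) CAS  T2:  M=6  r_T2=5 ✓
   6) LOAD T0:  M=6  r_T0=6
   7) CAS  T1:  M=6  r_T1=5 ✗
   8) LOAD T1:  M=6  r_T1=6
   9) LOAD T2:  M=6  r_T2=6
  10) CAS  T1:  M=7  r_T1=6 ✓
  11) CAS  T0:  M=7  r_T0=6 ✗
  12) CAS  T2:  M=7  r_T2=6 ✗
  13) LOAD T2:  M=7  r_T2=7
  14) CAS  T2:  M=8  r_T2=7 ✓
  15) LOAD T0:  M=8  r_T0=8
  16) CAS  T0:  M=9  r_T0=8 ✓
  17) LOAD T0:  M=9  r_T0=9
  18) CAS  T0:  M=10  r_T0=9 ✓

counter = 10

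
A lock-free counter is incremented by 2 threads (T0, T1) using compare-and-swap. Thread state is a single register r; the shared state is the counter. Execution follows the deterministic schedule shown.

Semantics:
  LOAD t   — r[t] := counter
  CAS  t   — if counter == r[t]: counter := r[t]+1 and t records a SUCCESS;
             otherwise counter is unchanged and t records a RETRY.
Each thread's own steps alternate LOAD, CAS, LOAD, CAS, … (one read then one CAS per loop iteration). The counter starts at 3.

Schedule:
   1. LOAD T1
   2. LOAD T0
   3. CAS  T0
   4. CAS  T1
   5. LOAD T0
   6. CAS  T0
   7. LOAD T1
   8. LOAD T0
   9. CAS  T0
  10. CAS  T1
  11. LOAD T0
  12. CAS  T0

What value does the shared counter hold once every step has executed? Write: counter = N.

[1] T1.load  rd  (counter 3, T1.r 3)
[2] T0.load  rd  (counter 3, T0.r 3)
[3] T0.cas  hit  (counter 4, T0.r 3)
[4] T1.cas  miss  (counter 4, T1.r 3)
[5] T0.load  rd  (counter 4, T0.r 4)
[6] T0.cas  hit  (counter 5, T0.r 4)
[7] T1.load  rd  (counter 5, T1.r 5)
[8] T0.load  rd  (counter 5, T0.r 5)
[9] T0.cas  hit  (counter 6, T0.r 5)
[10] T1.cas  miss  (counter 6, T1.r 5)
[11] T0.load  rd  (counter 6, T0.r 6)
[12] T0.cas  hit  (counter 7, T0.r 6)

counter = 7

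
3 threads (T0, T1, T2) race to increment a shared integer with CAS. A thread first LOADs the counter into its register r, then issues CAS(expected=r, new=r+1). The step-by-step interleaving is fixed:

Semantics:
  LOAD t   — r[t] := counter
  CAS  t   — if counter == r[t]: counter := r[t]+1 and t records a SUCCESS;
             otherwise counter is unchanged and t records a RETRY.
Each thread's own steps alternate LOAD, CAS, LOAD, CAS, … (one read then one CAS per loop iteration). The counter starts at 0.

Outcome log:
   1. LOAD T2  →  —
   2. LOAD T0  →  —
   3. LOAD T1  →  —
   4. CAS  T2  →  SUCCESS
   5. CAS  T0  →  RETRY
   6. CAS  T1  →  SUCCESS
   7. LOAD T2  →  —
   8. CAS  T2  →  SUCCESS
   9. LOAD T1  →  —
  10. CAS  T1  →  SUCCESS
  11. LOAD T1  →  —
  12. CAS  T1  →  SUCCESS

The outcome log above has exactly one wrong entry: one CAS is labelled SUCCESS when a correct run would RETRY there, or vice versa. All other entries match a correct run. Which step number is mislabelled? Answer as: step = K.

step = 6

Reference trace:
1. LOAD T2 → mem=0 r[T2]=0 [LOAD]
2. LOAD T0 → mem=0 r[T0]=0 [LOAD]
3. LOAD T1 → mem=0 r[T1]=0 [LOAD]
4. CAS T2 → mem=1 r[T2]=0 [OK]
5. CAS T0 → mem=1 r[T0]=0 [RETRY]
6. CAS T1 → mem=1 r[T1]=0 [RETRY]
7. LOAD T2 → mem=1 r[T2]=1 [LOAD]
8. CAS T2 → mem=2 r[T2]=1 [OK]
9. LOAD T1 → mem=2 r[T1]=2 [LOAD]
10. CAS T1 → mem=3 r[T1]=2 [OK]
11. LOAD T1 → mem=3 r[T1]=3 [LOAD]
12. CAS T1 → mem=4 r[T1]=3 [OK]
Log disagrees first at step 6.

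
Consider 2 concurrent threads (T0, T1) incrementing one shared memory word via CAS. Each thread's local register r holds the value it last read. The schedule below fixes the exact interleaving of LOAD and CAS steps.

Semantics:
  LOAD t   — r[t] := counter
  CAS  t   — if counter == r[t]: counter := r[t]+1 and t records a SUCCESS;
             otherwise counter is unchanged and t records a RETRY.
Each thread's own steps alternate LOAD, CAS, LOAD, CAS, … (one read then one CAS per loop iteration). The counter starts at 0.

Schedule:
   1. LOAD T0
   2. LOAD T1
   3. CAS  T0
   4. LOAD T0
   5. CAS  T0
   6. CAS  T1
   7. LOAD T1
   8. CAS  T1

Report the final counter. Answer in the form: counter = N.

counter = 3

1. LOAD T0 → mem=0 r[T0]=0 [LOAD]
2. LOAD T1 → mem=0 r[T1]=0 [LOAD]
3. CAS T0 → mem=1 r[T0]=0 [OK]
4. LOAD T0 → mem=1 r[T0]=1 [LOAD]
5. CAS T0 → mem=2 r[T0]=1 [OK]
6. CAS T1 → mem=2 r[T1]=0 [RETRY]
7. LOAD T1 → mem=2 r[T1]=2 [LOAD]
8. CAS T1 → mem=3 r[T1]=2 [OK]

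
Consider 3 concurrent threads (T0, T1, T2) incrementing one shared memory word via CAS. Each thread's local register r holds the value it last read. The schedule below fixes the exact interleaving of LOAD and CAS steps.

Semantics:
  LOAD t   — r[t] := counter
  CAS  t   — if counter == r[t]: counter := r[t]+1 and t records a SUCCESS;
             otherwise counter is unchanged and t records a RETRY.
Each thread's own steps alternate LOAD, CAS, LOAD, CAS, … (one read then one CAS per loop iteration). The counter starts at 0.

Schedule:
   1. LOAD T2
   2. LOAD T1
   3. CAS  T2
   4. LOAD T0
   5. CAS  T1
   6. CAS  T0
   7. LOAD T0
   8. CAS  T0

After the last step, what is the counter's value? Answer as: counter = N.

counter = 3

T2 LOAD — after: cnt=0, r=0 — load
T1 LOAD — after: cnt=0, r=0 — load
T2 CAS — after: cnt=1, r=0 — ok
T0 LOAD — after: cnt=1, r=1 — load
T1 CAS — after: cnt=1, r=0 — retry
T0 CAS — after: cnt=2, r=1 — ok
T0 LOAD — after: cnt=2, r=2 — load
T0 CAS — after: cnt=3, r=2 — ok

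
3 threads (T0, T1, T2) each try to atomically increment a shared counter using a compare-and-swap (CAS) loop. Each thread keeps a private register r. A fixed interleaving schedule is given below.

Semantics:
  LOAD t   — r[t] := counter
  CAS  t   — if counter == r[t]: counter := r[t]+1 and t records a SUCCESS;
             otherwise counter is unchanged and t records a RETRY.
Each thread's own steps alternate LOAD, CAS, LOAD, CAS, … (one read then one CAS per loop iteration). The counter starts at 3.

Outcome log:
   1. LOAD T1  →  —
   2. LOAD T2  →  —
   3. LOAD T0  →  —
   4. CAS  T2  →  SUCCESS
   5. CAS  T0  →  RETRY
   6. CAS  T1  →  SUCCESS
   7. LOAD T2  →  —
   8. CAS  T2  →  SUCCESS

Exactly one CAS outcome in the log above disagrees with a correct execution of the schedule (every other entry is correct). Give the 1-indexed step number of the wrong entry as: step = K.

step = 6

Re-executing:
   1) LOAD T1:  M=3  r_T1=3
   2) LOAD T2:  M=3  r_T2=3
   3) LOAD T0:  M=3  r_T0=3
   4) CAS  T2:  M=4  r_T2=3 ✓
   5) CAS  T0:  M=4  r_T0=3 ✗
   6) CAS  T1:  M=4  r_T1=3 ✗
   7) LOAD T2:  M=4  r_T2=4
   8) CAS  T2:  M=5  r_T2=4 ✓
Mismatch at 6.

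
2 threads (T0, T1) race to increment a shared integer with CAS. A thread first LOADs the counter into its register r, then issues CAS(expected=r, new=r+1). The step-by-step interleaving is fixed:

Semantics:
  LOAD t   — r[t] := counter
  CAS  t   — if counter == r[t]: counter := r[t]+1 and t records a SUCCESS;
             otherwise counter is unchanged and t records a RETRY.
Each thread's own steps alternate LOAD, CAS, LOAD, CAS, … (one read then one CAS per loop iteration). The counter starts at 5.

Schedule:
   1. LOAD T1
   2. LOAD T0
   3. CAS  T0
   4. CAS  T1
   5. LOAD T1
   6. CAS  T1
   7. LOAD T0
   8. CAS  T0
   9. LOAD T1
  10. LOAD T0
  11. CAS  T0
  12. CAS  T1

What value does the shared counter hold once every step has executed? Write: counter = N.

T1 LOAD — after: cnt=5, r=5 — load
T0 LOAD — after: cnt=5, r=5 — load
T0 CAS — after: cnt=6, r=5 — ok
T1 CAS — after: cnt=6, r=5 — retry
T1 LOAD — after: cnt=6, r=6 — load
T1 CAS — after: cnt=7, r=6 — ok
T0 LOAD — after: cnt=7, r=7 — load
T0 CAS — after: cnt=8, r=7 — ok
T1 LOAD — after: cnt=8, r=8 — load
T0 LOAD — after: cnt=8, r=8 — load
T0 CAS — after: cnt=9, r=8 — ok
T1 CAS — after: cnt=9, r=8 — retry

counter = 9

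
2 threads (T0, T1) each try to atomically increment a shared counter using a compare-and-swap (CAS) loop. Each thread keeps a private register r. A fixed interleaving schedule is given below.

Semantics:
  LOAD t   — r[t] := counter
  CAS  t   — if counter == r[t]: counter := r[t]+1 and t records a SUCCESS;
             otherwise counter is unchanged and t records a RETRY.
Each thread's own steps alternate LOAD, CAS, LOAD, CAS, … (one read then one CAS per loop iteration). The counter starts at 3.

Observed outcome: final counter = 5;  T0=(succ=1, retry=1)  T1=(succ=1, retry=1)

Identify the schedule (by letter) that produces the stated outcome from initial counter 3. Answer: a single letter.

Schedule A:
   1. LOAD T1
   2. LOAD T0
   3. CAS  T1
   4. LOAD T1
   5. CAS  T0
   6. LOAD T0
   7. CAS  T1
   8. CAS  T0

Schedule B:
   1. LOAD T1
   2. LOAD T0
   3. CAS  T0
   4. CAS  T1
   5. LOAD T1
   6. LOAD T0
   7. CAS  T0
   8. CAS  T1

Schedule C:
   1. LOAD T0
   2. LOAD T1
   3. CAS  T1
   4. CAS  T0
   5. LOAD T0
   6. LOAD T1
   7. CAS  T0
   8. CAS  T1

C

Run C:
1. LOAD T0 → mem=3 r[T0]=3 [LOAD]
2. LOAD T1 → mem=3 r[T1]=3 [LOAD]
3. CAS T1 → mem=4 r[T1]=3 [OK]
4. CAS T0 → mem=4 r[T0]=3 [RETRY]
5. LOAD T0 → mem=4 r[T0]=4 [LOAD]
6. LOAD T1 → mem=4 r[T1]=4 [LOAD]
7. CAS T0 → mem=5 r[T0]=4 [OK]
8. CAS T1 → mem=5 r[T1]=4 [RETRY]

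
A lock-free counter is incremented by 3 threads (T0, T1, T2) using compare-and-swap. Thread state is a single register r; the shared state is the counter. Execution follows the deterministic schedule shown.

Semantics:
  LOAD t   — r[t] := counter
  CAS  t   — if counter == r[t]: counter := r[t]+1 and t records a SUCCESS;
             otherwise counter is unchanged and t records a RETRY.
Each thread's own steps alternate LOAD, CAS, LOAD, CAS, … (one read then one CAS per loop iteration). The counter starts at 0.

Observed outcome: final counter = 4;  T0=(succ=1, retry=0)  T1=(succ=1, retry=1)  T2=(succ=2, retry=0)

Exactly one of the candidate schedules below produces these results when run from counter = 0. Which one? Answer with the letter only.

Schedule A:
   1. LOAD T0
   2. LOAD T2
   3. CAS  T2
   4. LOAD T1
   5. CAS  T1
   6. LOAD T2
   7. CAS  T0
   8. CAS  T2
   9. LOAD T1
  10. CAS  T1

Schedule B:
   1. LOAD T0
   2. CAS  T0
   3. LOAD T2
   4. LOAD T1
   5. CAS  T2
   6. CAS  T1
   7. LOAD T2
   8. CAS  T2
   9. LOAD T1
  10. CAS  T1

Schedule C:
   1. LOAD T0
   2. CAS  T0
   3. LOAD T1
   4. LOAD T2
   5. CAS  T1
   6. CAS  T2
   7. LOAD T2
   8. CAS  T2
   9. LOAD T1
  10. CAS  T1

B

Simulating candidate B:
1. LOAD T0 → mem=0 r[T0]=0 [LOAD]
2. CAS T0 → mem=1 r[T0]=0 [OK]
3. LOAD T2 → mem=1 r[T2]=1 [LOAD]
4. LOAD T1 → mem=1 r[T1]=1 [LOAD]
5. CAS T2 → mem=2 r[T2]=1 [OK]
6. CAS T1 → mem=2 r[T1]=1 [RETRY]
7. LOAD T2 → mem=2 r[T2]=2 [LOAD]
8. CAS T2 → mem=3 r[T2]=2 [OK]
9. LOAD T1 → mem=3 r[T1]=3 [LOAD]
10. CAS T1 → mem=4 r[T1]=3 [OK]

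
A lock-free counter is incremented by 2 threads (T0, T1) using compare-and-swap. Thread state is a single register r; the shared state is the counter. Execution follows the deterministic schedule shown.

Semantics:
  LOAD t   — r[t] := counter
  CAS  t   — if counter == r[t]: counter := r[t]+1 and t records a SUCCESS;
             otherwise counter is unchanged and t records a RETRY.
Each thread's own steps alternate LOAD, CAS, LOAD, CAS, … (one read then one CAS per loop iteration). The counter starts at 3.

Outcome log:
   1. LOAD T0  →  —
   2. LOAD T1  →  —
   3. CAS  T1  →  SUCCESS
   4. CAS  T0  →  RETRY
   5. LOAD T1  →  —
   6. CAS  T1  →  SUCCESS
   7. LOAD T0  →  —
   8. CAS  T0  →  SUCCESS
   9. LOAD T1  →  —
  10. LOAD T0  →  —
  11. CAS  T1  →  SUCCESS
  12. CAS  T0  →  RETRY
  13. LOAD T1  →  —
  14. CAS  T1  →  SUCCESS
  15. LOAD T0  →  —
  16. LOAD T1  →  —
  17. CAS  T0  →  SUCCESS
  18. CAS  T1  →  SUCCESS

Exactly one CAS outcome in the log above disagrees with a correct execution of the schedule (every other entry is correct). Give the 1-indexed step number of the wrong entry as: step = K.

Reference trace:
[1] T0.load  rd  (counter 3, T0.r 3)
[2] T1.load  rd  (counter 3, T1.r 3)
[3] T1.cas  hit  (counter 4, T1.r 3)
[4] T0.cas  miss  (counter 4, T0.r 3)
[5] T1.load  rd  (counter 4, T1.r 4)
[6] T1.cas  hit  (counter 5, T1.r 4)
[7] T0.load  rd  (counter 5, T0.r 5)
[8] T0.cas  hit  (counter 6, T0.r 5)
[9] T1.load  rd  (counter 6, T1.r 6)
[10] T0.load  rd  (counter 6, T0.r 6)
[11] T1.cas  hit  (counter 7, T1.r 6)
[12] T0.cas  miss  (counter 7, T0.r 6)
[13] T1.load  rd  (counter 7, T1.r 7)
[14] T1.cas  hit  (counter 8, T1.r 7)
[15] T0.load  rd  (counter 8, T0.r 8)
[16] T1.load  rd  (counter 8, T1.r 8)
[17] T0.cas  hit  (counter 9, T0.r 8)
[18] T1.cas  miss  (counter 9, T1.r 8)
Mismatch at 18.

step = 18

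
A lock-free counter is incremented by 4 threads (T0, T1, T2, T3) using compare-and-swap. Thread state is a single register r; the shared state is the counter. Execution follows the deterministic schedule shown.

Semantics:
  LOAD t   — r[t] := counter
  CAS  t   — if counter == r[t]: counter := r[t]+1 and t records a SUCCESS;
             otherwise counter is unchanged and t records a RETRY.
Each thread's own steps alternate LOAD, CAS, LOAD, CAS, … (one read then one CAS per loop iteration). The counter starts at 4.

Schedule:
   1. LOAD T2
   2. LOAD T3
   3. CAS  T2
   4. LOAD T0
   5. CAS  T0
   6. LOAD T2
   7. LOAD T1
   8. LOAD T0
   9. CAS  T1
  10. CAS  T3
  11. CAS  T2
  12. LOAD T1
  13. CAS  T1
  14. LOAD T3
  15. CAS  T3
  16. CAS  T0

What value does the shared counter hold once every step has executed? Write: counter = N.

counter = 9

   1) LOAD T2:  M=4  r_T2=4
   2) LOAD T3:  M=4  r_T3=4
   3) CAS  T2:  M=5  r_T2=4 ✓
   4) LOAD T0:  M=5  r_T0=5
   5) CAS  T0:  M=6  r_T0=5 ✓
   6) LOAD T2:  M=6  r_T2=6
   7) LOAD T1:  M=6  r_T1=6
   8) LOAD T0:  M=6  r_T0=6
   9) CAS  T1:  M=7  r_T1=6 ✓
  10) CAS  T3:  M=7  r_T3=4 ✗
  11) CAS  T2:  M=7  r_T2=6 ✗
  12) LOAD T1:  M=7  r_T1=7
  13) CAS  T1:  M=8  r_T1=7 ✓
  14) LOAD T3:  M=8  r_T3=8
  15) CAS  T3:  M=9  r_T3=8 ✓
  16) CAS  T0:  M=9  r_T0=6 ✗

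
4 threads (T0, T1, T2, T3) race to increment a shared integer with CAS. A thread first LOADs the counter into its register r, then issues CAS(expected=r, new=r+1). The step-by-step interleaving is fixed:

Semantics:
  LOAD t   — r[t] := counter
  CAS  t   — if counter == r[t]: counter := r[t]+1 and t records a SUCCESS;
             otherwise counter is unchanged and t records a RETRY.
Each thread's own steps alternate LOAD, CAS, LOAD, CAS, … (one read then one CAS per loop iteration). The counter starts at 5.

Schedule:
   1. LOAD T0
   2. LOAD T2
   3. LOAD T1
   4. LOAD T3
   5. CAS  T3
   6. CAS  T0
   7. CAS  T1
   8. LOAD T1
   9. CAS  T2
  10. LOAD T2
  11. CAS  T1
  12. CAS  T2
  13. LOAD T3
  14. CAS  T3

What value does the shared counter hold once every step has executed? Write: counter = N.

counter = 8

T0 LOAD — after: cnt=5, r=5 — load
T2 LOAD — after: cnt=5, r=5 — load
T1 LOAD — after: cnt=5, r=5 — load
T3 LOAD — after: cnt=5, r=5 — load
T3 CAS — after: cnt=6, r=5 — ok
T0 CAS — after: cnt=6, r=5 — retry
T1 CAS — after: cnt=6, r=5 — retry
T1 LOAD — after: cnt=6, r=6 — load
T2 CAS — after: cnt=6, r=5 — retry
T2 LOAD — after: cnt=6, r=6 — load
T1 CAS — after: cnt=7, r=6 — ok
T2 CAS — after: cnt=7, r=6 — retry
T3 LOAD — after: cnt=7, r=7 — load
T3 CAS — after: cnt=8, r=7 — ok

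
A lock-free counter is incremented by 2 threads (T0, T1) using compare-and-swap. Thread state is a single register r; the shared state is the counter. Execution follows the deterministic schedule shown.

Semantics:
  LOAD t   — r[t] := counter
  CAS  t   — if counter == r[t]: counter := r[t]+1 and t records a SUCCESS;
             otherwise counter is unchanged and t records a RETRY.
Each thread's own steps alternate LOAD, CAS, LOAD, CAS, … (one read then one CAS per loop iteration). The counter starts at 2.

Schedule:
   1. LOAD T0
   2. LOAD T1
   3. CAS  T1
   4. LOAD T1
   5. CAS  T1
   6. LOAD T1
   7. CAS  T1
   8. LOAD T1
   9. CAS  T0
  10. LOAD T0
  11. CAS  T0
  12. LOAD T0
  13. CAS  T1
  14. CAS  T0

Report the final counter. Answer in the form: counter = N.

T0 LOAD — after: cnt=2, r=2 — load
T1 LOAD — after: cnt=2, r=2 — load
T1 CAS — after: cnt=3, r=2 — ok
T1 LOAD — after: cnt=3, r=3 — load
T1 CAS — after: cnt=4, r=3 — ok
T1 LOAD — after: cnt=4, r=4 — load
T1 CAS — after: cnt=5, r=4 — ok
T1 LOAD — after: cnt=5, r=5 — load
T0 CAS — after: cnt=5, r=2 — retry
T0 LOAD — after: cnt=5, r=5 — load
T0 CAS — after: cnt=6, r=5 — ok
T0 LOAD — after: cnt=6, r=6 — load
T1 CAS — after: cnt=6, r=5 — retry
T0 CAS — after: cnt=7, r=6 — ok

counter = 7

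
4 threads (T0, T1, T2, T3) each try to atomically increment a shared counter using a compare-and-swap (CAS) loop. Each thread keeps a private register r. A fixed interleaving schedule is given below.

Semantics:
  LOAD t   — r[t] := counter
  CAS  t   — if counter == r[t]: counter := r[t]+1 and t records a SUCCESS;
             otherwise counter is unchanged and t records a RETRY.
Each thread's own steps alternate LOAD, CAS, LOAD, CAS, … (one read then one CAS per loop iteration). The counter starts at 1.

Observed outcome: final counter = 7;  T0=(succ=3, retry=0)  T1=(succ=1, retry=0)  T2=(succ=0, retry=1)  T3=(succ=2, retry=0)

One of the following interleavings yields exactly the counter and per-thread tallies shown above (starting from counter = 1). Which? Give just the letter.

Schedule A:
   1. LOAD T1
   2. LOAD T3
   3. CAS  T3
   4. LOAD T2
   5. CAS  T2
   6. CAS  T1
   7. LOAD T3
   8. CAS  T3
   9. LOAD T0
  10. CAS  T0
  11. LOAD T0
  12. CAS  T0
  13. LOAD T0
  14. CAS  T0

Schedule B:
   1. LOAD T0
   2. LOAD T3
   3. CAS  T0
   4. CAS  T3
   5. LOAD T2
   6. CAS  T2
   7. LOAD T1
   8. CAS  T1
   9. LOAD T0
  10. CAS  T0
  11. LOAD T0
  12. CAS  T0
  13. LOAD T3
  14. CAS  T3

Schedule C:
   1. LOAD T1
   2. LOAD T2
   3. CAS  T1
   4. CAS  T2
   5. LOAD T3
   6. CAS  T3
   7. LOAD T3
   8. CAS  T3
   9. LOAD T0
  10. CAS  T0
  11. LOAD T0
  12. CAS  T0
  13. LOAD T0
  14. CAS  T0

Simulating candidate C:
1. LOAD T1 → mem=1 r[T1]=1 [LOAD]
2. LOAD T2 → mem=1 r[T2]=1 [LOAD]
3. CAS T1 → mem=2 r[T1]=1 [OK]
4. CAS T2 → mem=2 r[T2]=1 [RETRY]
5. LOAD T3 → mem=2 r[T3]=2 [LOAD]
6. CAS T3 → mem=3 r[T3]=2 [OK]
7. LOAD T3 → mem=3 r[T3]=3 [LOAD]
8. CAS T3 → mem=4 r[T3]=3 [OK]
9. LOAD T0 → mem=4 r[T0]=4 [LOAD]
10. CAS T0 → mem=5 r[T0]=4 [OK]
11. LOAD T0 → mem=5 r[T0]=5 [LOAD]
12. CAS T0 → mem=6 r[T0]=5 [OK]
13. LOAD T0 → mem=6 r[T0]=6 [LOAD]
14. CAS T0 → mem=7 r[T0]=6 [OK]

C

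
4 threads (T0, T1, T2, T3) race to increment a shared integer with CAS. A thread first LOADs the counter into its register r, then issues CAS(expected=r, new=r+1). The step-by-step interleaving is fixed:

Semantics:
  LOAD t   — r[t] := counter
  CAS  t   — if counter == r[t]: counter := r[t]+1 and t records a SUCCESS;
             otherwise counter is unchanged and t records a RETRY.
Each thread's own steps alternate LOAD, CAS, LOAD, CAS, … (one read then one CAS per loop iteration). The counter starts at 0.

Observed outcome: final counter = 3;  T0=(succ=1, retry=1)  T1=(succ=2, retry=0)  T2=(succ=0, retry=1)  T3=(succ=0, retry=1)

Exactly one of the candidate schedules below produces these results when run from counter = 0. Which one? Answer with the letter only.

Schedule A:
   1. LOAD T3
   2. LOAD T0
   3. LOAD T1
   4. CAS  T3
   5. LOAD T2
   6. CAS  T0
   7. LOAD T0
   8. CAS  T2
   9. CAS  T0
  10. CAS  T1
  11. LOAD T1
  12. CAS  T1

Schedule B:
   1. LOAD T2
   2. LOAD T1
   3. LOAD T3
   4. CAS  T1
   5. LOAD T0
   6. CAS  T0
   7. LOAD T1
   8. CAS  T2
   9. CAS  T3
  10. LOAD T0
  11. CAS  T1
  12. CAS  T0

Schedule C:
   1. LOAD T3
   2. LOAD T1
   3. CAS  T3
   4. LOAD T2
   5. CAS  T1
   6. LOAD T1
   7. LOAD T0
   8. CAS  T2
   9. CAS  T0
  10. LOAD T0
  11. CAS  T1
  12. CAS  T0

Run B:
T2 LOAD — after: cnt=0, r=0 — load
T1 LOAD — after: cnt=0, r=0 — load
T3 LOAD — after: cnt=0, r=0 — load
T1 CAS — after: cnt=1, r=0 — ok
T0 LOAD — after: cnt=1, r=1 — load
T0 CAS — after: cnt=2, r=1 — ok
T1 LOAD — after: cnt=2, r=2 — load
T2 CAS — after: cnt=2, r=0 — retry
T3 CAS — after: cnt=2, r=0 — retry
T0 LOAD — after: cnt=2, r=2 — load
T1 CAS — after: cnt=3, r=2 — ok
T0 CAS — after: cnt=3, r=2 — retry

B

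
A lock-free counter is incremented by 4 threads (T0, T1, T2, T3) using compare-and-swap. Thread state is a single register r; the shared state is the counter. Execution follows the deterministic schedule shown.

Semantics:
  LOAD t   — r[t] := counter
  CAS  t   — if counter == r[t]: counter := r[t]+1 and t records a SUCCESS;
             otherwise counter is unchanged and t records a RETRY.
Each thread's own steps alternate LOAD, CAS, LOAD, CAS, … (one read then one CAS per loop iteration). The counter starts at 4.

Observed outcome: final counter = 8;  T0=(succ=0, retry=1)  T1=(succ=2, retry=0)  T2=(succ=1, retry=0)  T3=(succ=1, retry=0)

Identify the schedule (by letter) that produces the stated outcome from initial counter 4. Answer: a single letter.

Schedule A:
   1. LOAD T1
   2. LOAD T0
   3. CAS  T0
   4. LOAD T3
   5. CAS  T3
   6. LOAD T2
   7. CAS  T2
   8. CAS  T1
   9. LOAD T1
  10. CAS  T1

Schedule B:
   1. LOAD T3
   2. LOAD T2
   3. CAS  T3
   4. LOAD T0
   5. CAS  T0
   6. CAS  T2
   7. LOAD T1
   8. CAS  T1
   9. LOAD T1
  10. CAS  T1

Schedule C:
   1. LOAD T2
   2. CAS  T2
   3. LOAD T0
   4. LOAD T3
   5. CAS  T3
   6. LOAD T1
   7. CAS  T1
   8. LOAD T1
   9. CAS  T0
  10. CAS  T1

C

Run C:
1. LOAD T2 → mem=4 r[T2]=4 [LOAD]
2. CAS T2 → mem=5 r[T2]=4 [OK]
3. LOAD T0 → mem=5 r[T0]=5 [LOAD]
4. LOAD T3 → mem=5 r[T3]=5 [LOAD]
5. CAS T3 → mem=6 r[T3]=5 [OK]
6. LOAD T1 → mem=6 r[T1]=6 [LOAD]
7. CAS T1 → mem=7 r[T1]=6 [OK]
8. LOAD T1 → mem=7 r[T1]=7 [LOAD]
9. CAS T0 → mem=7 r[T0]=5 [RETRY]
10. CAS T1 → mem=8 r[T1]=7 [OK]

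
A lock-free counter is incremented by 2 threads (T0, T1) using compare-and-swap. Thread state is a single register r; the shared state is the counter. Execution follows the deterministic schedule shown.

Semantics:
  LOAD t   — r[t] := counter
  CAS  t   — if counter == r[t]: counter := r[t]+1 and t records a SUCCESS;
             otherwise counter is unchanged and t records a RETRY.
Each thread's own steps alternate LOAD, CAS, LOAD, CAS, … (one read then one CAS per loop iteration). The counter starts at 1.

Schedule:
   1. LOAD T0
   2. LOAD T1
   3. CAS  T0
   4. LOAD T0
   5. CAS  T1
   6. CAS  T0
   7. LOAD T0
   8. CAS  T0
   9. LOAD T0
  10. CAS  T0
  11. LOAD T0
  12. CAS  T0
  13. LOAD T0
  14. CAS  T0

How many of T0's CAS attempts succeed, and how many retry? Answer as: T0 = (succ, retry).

T0 = (6, 0)

1. LOAD T0 → mem=1 r[T0]=1 [LOAD]
2. LOAD T1 → mem=1 r[T1]=1 [LOAD]
3. CAS T0 → mem=2 r[T0]=1 [OK]
4. LOAD T0 → mem=2 r[T0]=2 [LOAD]
5. CAS T1 → mem=2 r[T1]=1 [RETRY]
6. CAS T0 → mem=3 r[T0]=2 [OK]
7. LOAD T0 → mem=3 r[T0]=3 [LOAD]
8. CAS T0 → mem=4 r[T0]=3 [OK]
9. LOAD T0 → mem=4 r[T0]=4 [LOAD]
10. CAS T0 → mem=5 r[T0]=4 [OK]
11. LOAD T0 → mem=5 r[T0]=5 [LOAD]
12. CAS T0 → mem=6 r[T0]=5 [OK]
13. LOAD T0 → mem=6 r[T0]=6 [LOAD]
14. CAS T0 → mem=7 r[T0]=6 [OK]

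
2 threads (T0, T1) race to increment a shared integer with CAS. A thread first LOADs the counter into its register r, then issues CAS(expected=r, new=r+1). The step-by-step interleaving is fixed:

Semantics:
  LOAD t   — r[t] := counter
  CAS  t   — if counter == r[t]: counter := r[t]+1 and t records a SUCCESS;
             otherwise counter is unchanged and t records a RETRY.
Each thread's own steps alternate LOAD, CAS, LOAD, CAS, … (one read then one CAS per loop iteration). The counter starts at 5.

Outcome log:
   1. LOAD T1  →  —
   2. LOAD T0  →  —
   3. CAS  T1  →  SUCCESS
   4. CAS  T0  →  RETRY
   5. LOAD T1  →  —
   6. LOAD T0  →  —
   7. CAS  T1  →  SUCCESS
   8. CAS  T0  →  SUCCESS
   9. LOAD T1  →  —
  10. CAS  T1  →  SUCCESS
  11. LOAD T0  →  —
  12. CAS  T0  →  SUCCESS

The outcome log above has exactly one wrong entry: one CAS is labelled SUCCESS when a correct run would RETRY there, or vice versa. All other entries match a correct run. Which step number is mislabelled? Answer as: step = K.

step = 8

Reference trace:
#1 T1 reads 5
#2 T0 reads 5
#3 T1 CAS(5→6) writes; counter now 6
#4 T0 CAS(5→6) fails; counter now 6
#5 T1 reads 6
#6 T0 reads 6
#7 T1 CAS(6→7) writes; counter now 7
#8 T0 CAS(6→7) fails; counter now 7
#9 T1 reads 7
#10 T1 CAS(7→8) writes; counter now 8
#11 T0 reads 8
#12 T0 CAS(8→9) writes; counter now 9
Mismatch at 8.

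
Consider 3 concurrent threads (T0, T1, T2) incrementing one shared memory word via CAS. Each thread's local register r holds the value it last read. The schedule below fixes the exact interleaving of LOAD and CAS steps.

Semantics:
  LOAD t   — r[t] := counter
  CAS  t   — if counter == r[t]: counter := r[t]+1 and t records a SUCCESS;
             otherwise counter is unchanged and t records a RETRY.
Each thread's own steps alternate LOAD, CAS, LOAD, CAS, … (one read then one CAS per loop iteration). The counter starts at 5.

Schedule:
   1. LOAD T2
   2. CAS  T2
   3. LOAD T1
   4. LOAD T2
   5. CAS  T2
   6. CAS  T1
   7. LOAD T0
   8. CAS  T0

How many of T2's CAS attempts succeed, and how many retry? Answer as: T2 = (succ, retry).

T2 = (2, 0)

#1 T2 reads 5
#2 T2 CAS(5→6) writes; counter now 6
#3 T1 reads 6
#4 T2 reads 6
#5 T2 CAS(6→7) writes; counter now 7
#6 T1 CAS(6→7) fails; counter now 7
#7 T0 reads 7
#8 T0 CAS(7→8) writes; counter now 8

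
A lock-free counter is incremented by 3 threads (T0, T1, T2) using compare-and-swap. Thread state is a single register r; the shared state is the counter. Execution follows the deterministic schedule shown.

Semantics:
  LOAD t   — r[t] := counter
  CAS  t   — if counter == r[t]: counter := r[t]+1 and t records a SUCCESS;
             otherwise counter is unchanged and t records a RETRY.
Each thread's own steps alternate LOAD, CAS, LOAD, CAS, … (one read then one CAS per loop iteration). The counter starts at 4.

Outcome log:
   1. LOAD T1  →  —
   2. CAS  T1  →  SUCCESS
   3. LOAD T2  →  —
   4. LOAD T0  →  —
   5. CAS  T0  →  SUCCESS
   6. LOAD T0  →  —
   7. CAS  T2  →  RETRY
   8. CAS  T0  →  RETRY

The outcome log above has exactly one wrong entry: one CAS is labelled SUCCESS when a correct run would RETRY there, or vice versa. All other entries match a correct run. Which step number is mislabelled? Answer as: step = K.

Re-executing:
step 1: T1 LOAD ⇒ load; ctr=4 reg=4
step 2: T1 CAS ⇒ ok; ctr=5 reg=4
step 3: T2 LOAD ⇒ load; ctr=5 reg=5
step 4: T0 LOAD ⇒ load; ctr=5 reg=5
step 5: T0 CAS ⇒ ok; ctr=6 reg=5
step 6: T0 LOAD ⇒ load; ctr=6 reg=6
step 7: T2 CAS ⇒ retry; ctr=6 reg=5
step 8: T0 CAS ⇒ ok; ctr=7 reg=6
Log disagrees first at step 8.

step = 8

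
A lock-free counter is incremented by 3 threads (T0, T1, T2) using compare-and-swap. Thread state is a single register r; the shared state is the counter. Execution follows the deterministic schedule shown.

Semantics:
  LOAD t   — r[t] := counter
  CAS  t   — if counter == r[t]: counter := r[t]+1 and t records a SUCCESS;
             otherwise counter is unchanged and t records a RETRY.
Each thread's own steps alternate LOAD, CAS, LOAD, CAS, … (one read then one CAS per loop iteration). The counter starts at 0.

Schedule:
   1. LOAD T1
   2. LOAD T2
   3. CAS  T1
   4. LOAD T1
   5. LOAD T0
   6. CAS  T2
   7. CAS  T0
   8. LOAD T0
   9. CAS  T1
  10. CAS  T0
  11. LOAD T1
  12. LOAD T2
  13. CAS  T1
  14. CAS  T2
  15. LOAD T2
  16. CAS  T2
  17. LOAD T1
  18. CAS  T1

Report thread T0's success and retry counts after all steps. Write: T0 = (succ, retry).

#1 T1 reads 0
#2 T2 reads 0
#3 T1 CAS(0→1) writes; counter now 1
#4 T1 reads 1
#5 T0 reads 1
#6 T2 CAS(0→1) fails; counter now 1
#7 T0 CAS(1→2) writes; counter now 2
#8 T0 reads 2
#9 T1 CAS(1→2) fails; counter now 2
#10 T0 CAS(2→3) writes; counter now 3
#11 T1 reads 3
#12 T2 reads 3
#13 T1 CAS(3→4) writes; counter now 4
#14 T2 CAS(3→4) fails; counter now 4
#15 T2 reads 4
#16 T2 CAS(4→5) writes; counter now 5
#17 T1 reads 5
#18 T1 CAS(5→6) writes; counter now 6

T0 = (2, 0)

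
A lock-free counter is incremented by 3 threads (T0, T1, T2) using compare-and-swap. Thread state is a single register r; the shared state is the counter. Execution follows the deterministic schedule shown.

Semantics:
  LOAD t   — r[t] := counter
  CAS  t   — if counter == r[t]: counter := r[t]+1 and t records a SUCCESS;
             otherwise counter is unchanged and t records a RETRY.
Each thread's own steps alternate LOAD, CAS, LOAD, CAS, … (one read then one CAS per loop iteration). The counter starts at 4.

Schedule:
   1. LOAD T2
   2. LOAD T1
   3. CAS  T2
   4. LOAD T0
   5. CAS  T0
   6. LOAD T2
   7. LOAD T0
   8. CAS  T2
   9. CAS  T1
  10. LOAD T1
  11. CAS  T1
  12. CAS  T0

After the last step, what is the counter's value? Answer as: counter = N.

counter = 8

[1] T2.load  rd  (counter 4, T2.r 4)
[2] T1.load  rd  (counter 4, T1.r 4)
[3] T2.cas  hit  (counter 5, T2.r 4)
[4] T0.load  rd  (counter 5, T0.r 5)
[5] T0.cas  hit  (counter 6, T0.r 5)
[6] T2.load  rd  (counter 6, T2.r 6)
[7] T0.load  rd  (counter 6, T0.r 6)
[8] T2.cas  hit  (counter 7, T2.r 6)
[9] T1.cas  miss  (counter 7, T1.r 4)
[10] T1.load  rd  (counter 7, T1.r 7)
[11] T1.cas  hit  (counter 8, T1.r 7)
[12] T0.cas  miss  (counter 8, T0.r 6)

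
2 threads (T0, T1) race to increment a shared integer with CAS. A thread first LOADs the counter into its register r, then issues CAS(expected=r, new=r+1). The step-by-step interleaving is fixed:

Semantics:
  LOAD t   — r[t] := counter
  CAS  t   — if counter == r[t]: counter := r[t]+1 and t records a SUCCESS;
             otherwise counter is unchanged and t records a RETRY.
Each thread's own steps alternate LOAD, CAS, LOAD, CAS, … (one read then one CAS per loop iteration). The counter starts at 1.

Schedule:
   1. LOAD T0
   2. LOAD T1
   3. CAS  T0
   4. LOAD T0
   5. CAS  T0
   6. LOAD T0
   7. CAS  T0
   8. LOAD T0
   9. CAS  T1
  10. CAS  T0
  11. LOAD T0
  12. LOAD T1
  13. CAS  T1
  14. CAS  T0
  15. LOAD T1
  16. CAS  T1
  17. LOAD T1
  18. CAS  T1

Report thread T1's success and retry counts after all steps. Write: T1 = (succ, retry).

step 1: T0 LOAD ⇒ load; ctr=1 reg=1
step 2: T1 LOAD ⇒ load; ctr=1 reg=1
step 3: T0 CAS ⇒ ok; ctr=2 reg=1
step 4: T0 LOAD ⇒ load; ctr=2 reg=2
step 5: T0 CAS ⇒ ok; ctr=3 reg=2
step 6: T0 LOAD ⇒ load; ctr=3 reg=3
step 7: T0 CAS ⇒ ok; ctr=4 reg=3
step 8: T0 LOAD ⇒ load; ctr=4 reg=4
step 9: T1 CAS ⇒ retry; ctr=4 reg=1
step 10: T0 CAS ⇒ ok; ctr=5 reg=4
step 11: T0 LOAD ⇒ load; ctr=5 reg=5
step 12: T1 LOAD ⇒ load; ctr=5 reg=5
step 13: T1 CAS ⇒ ok; ctr=6 reg=5
step 14: T0 CAS ⇒ retry; ctr=6 reg=5
step 15: T1 LOAD ⇒ load; ctr=6 reg=6
step 16: T1 CAS ⇒ ok; ctr=7 reg=6
step 17: T1 LOAD ⇒ load; ctr=7 reg=7
step 18: T1 CAS ⇒ ok; ctr=8 reg=7

T1 = (3, 1)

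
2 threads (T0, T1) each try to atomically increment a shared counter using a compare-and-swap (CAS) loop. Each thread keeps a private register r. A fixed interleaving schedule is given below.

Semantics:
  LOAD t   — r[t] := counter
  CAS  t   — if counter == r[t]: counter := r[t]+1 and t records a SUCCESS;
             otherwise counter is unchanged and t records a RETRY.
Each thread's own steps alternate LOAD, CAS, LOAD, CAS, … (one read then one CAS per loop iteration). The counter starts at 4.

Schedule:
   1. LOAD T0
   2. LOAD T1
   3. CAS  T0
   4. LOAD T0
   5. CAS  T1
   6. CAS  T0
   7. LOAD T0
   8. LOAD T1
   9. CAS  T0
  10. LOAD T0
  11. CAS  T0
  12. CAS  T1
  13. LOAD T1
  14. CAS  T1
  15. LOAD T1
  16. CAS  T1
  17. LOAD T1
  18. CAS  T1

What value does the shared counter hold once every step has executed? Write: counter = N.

T0 LOAD — after: cnt=4, r=4 — load
T1 LOAD — after: cnt=4, r=4 — load
T0 CAS — after: cnt=5, r=4 — ok
T0 LOAD — after: cnt=5, r=5 — load
T1 CAS — after: cnt=5, r=4 — retry
T0 CAS — after: cnt=6, r=5 — ok
T0 LOAD — after: cnt=6, r=6 — load
T1 LOAD — after: cnt=6, r=6 — load
T0 CAS — after: cnt=7, r=6 — ok
T0 LOAD — after: cnt=7, r=7 — load
T0 CAS — after: cnt=8, r=7 — ok
T1 CAS — after: cnt=8, r=6 — retry
T1 LOAD — after: cnt=8, r=8 — load
T1 CAS — after: cnt=9, r=8 — ok
T1 LOAD — after: cnt=9, r=9 — load
T1 CAS — after: cnt=10, r=9 — ok
T1 LOAD — after: cnt=10, r=10 — load
T1 CAS — after: cnt=11, r=10 — ok

counter = 11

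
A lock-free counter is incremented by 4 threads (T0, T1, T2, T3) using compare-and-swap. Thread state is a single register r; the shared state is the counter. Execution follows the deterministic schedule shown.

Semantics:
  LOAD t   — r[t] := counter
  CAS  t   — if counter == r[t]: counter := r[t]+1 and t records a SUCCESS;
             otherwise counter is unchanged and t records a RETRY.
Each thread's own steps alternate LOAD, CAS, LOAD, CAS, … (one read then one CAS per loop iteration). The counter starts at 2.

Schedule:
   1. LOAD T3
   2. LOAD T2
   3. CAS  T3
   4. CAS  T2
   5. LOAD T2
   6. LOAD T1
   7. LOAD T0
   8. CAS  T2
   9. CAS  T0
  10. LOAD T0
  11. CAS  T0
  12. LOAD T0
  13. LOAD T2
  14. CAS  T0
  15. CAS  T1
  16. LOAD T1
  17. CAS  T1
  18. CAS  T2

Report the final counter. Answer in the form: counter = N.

counter = 7

step 1: T3 LOAD ⇒ load; ctr=2 reg=2
step 2: T2 LOAD ⇒ load; ctr=2 reg=2
step 3: T3 CAS ⇒ ok; ctr=3 reg=2
step 4: T2 CAS ⇒ retry; ctr=3 reg=2
step 5: T2 LOAD ⇒ load; ctr=3 reg=3
step 6: T1 LOAD ⇒ load; ctr=3 reg=3
step 7: T0 LOAD ⇒ load; ctr=3 reg=3
step 8: T2 CAS ⇒ ok; ctr=4 reg=3
step 9: T0 CAS ⇒ retry; ctr=4 reg=3
step 10: T0 LOAD ⇒ load; ctr=4 reg=4
step 11: T0 CAS ⇒ ok; ctr=5 reg=4
step 12: T0 LOAD ⇒ load; ctr=5 reg=5
step 13: T2 LOAD ⇒ load; ctr=5 reg=5
step 14: T0 CAS ⇒ ok; ctr=6 reg=5
step 15: T1 CAS ⇒ retry; ctr=6 reg=3
step 16: T1 LOAD ⇒ load; ctr=6 reg=6
step 17: T1 CAS ⇒ ok; ctr=7 reg=6
step 18: T2 CAS ⇒ retry; ctr=7 reg=5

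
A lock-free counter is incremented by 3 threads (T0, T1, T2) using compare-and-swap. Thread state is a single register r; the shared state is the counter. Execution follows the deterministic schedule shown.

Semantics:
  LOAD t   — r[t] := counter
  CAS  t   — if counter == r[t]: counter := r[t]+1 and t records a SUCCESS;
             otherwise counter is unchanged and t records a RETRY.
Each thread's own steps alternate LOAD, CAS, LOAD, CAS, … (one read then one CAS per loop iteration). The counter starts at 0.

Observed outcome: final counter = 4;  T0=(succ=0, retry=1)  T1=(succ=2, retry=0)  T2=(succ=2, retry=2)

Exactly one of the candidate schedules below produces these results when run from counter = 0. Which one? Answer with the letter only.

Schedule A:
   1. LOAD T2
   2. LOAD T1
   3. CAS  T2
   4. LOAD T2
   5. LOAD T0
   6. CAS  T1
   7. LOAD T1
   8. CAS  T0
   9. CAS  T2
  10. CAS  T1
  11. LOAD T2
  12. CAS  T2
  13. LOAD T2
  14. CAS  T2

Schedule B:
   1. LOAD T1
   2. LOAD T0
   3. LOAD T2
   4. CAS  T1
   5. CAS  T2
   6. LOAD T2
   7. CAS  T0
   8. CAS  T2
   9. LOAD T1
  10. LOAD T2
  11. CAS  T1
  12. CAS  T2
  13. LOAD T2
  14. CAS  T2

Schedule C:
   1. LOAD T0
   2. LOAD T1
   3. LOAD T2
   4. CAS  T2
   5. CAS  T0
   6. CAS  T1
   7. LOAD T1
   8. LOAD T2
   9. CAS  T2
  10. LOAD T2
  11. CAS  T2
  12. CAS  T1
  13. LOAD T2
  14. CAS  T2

Simulating candidate B:
   1) LOAD T1:  M=0  r_T1=0
   2) LOAD T0:  M=0  r_T0=0
   3) LOAD T2:  M=0  r_T2=0
   4) CAS  T1:  M=1  r_T1=0 ✓
   5) CAS  T2:  M=1  r_T2=0 ✗
   6) LOAD T2:  M=1  r_T2=1
   7) CAS  T0:  M=1  r_T0=0 ✗
   8) CAS  T2:  M=2  r_T2=1 ✓
   9) LOAD T1:  M=2  r_T1=2
  10) LOAD T2:  M=2  r_T2=2
  11) CAS  T1:  M=3  r_T1=2 ✓
  12) CAS  T2:  M=3  r_T2=2 ✗
  13) LOAD T2:  M=3  r_T2=3
  14) CAS  T2:  M=4  r_T2=3 ✓

B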